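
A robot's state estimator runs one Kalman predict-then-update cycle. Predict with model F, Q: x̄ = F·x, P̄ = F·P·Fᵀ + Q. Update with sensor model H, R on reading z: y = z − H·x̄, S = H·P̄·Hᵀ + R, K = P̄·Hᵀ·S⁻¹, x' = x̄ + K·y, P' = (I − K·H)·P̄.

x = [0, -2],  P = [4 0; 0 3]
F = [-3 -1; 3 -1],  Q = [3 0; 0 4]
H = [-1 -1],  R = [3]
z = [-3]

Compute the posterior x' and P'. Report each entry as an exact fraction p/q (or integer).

x̄ = F·x = [2, 2]
P̄ = F·P·Fᵀ + Q = [42 -33; -33 43]
y = z − H·x̄ = [1]
S = H·P̄·Hᵀ + R = [22]
K = P̄·Hᵀ·S⁻¹ = [-9/22; -5/11]
x' = x̄ + K·y = [35/22, 17/11]
P' = (I − K·H)·P̄ = [843/22 -408/11; -408/11 423/11]

x' = [35/22, 17/11]
P' = [843/22 -408/11; -408/11 423/11]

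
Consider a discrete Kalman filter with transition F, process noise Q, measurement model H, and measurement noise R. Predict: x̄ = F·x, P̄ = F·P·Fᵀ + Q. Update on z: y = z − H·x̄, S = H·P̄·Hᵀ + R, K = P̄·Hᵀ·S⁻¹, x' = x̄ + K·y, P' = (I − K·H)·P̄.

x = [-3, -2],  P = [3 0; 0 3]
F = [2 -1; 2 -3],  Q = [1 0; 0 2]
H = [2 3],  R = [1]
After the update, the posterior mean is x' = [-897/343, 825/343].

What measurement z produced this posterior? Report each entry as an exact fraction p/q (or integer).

x̄ = F·x = [-4, 0]
P̄ = F·P·Fᵀ + Q = [16 21; 21 41]
S = H·P̄·Hᵀ + R = [686]
K = P̄·Hᵀ·S⁻¹ = [95/686; 165/686]
x' − x̄ = [475/343, 825/343] = K·y
y = (KᵀK)⁻¹·Kᵀ·(x' − x̄) = [10]
z = y + H·x̄ = [10] + [-8] = [2]

z = [2]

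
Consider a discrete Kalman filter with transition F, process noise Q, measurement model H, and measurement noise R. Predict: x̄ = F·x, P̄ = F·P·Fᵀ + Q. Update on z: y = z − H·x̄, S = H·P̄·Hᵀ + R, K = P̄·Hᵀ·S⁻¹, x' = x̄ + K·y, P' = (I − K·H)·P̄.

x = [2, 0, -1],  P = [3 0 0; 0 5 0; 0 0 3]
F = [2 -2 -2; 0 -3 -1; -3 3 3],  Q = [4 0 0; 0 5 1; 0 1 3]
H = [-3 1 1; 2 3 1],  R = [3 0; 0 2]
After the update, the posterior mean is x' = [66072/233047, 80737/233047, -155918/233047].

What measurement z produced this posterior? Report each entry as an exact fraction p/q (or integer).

x̄ = F·x = [6, 1, -9]
P̄ = F·P·Fᵀ + Q = [48 36 -66; 36 53 -53; -66 -53 102]
S = H·P̄·Hᵀ + R = [664 -425; -425 623]
K = P̄·Hᵀ·S⁻¹ = [-49752/233047 17682/233047; 8366/233047 72292/233047; 73556/233047 -20521/233047]
x' − x̄ = [-1332210/233047, -152310/233047, 1941505/233047] = K·y
y = (KᵀK)⁻¹·Kᵀ·(x' − x̄) = [25, -5]
z = y + H·x̄ = [25, -5] + [-26, 6] = [-1, 1]

z = [-1, 1]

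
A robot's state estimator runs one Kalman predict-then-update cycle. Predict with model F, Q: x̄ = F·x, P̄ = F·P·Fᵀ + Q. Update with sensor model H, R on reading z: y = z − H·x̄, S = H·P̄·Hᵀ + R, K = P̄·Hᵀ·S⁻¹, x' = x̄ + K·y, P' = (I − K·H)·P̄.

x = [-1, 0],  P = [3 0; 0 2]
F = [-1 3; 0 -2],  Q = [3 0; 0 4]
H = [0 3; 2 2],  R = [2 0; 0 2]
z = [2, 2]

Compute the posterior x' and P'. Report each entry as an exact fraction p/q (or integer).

x' = [19/55, 36/55]
P' = [192/275 -12/55; -12/55 12/55]

x̄ = F·x = [1, 0]
P̄ = F·P·Fᵀ + Q = [24 -12; -12 12]
y = z − H·x̄ = [2, 0]
S = H·P̄·Hᵀ + R = [110 0; 0 50]
K = P̄·Hᵀ·S⁻¹ = [-18/55 12/25; 18/55 0]
x' = x̄ + K·y = [19/55, 36/55]
P' = (I − K·H)·P̄ = [192/275 -12/55; -12/55 12/55]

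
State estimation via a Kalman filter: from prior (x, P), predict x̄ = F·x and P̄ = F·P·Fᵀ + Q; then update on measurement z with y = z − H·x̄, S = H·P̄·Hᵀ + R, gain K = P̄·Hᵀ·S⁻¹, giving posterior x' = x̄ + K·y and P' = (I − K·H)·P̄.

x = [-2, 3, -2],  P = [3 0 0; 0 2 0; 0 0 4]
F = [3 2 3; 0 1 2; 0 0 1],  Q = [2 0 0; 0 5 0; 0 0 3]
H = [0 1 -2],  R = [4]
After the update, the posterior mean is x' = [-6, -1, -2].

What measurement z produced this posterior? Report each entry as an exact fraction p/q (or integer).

z = [3]

x̄ = F·x = [-6, -1, -2]
P̄ = F·P·Fᵀ + Q = [73 28 12; 28 23 8; 12 8 7]
S = H·P̄·Hᵀ + R = [23]
K = P̄·Hᵀ·S⁻¹ = [4/23; 7/23; -6/23]
x' − x̄ = [0, 0, 0] = K·y
y = (KᵀK)⁻¹·Kᵀ·(x' − x̄) = [0]
z = y + H·x̄ = [0] + [3] = [3]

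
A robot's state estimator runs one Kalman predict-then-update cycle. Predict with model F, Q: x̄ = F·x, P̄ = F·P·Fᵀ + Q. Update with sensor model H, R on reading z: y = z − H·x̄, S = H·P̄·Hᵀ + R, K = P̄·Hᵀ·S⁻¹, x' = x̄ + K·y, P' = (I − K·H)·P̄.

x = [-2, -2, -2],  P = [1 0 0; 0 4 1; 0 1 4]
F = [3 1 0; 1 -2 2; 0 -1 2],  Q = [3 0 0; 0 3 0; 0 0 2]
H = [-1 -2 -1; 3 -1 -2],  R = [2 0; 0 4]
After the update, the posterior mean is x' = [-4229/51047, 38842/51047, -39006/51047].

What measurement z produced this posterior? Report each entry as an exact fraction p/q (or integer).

z = [-1, 1]

x̄ = F·x = [-8, -2, -2]
P̄ = F·P·Fᵀ + Q = [16 -3 -2; -3 28 18; -2 18 18]
S = H·P̄·Hᵀ + R = [204 151; 151 362]
K = P̄·Hᵀ·S⁻¹ = [-11201/51047 12428/51047; -14679/51047 -4171/51047; -9764/51047 -4388/51047]
x' − x̄ = [404147/51047, 140936/51047, 63088/51047] = K·y
y = (KᵀK)⁻¹·Kᵀ·(x' − x̄) = [-15, 19]
z = y + H·x̄ = [-15, 19] + [14, -18] = [-1, 1]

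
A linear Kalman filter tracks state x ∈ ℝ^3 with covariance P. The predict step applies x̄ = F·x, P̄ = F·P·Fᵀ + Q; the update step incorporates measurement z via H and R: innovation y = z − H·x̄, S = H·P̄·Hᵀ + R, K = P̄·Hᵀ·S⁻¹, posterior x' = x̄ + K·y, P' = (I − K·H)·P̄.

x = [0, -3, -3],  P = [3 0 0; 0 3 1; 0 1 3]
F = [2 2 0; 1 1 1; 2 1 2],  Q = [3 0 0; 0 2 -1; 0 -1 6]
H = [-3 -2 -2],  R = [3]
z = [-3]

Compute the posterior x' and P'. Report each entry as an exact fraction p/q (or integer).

x̄ = F·x = [-6, -6, -9]
P̄ = F·P·Fᵀ + Q = [27 14 22; 14 13 17; 22 17 37]
y = z − H·x̄ = [-51]
S = H·P̄·Hᵀ + R = [1014]
K = P̄·Hᵀ·S⁻¹ = [-51/338; -17/169; -29/169]
x' = x̄ + K·y = [573/338, -147/169, -42/169]
P' = (I − K·H)·P̄ = [1323/338 -235/169 -719/169; -235/169 463/169 -85/169; -719/169 -85/169 1207/169]

x' = [573/338, -147/169, -42/169]
P' = [1323/338 -235/169 -719/169; -235/169 463/169 -85/169; -719/169 -85/169 1207/169]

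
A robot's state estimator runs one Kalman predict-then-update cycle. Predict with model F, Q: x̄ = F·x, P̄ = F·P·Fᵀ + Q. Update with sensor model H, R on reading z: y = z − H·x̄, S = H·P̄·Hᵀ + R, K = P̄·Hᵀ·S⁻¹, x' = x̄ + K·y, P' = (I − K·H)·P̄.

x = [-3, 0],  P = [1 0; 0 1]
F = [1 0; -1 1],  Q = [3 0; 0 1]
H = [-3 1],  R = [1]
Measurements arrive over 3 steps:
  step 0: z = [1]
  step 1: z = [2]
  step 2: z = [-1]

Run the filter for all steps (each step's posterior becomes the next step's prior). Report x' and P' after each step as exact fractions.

step 0: x̄ = F·x = [-3, 3]
step 0: P̄ = F·P·Fᵀ + Q = [4 -1; -1 3]
step 0: y = z − H·x̄ = [-11]
step 0: S = H·P̄·Hᵀ + R = [46]
step 0: K = P̄·Hᵀ·S⁻¹ = [-13/46; 3/23]
step 0: x' = x̄ + K·y = [5/46, 36/23]
step 0: P' = (I − K·H)·P̄ = [15/46 16/23; 16/23 51/23]
step 1: x̄ = F·x = [5/46, 67/46]
step 1: P̄ = F·P·Fᵀ + Q = [153/46 17/46; 17/46 99/46]
step 1: y = z − H·x̄ = [20/23]
step 1: S = H·P̄·Hᵀ + R = [710/23]
step 1: K = P̄·Hᵀ·S⁻¹ = [-221/710; 12/355]
step 1: x' = x̄ + K·y = [-23/142, 211/142]
step 1: P' = (I − K·H)·P̄ = [119/355 493/710; 493/710 1503/710]
step 2: x̄ = F·x = [-23/142, 117/71]
step 2: P̄ = F·P·Fᵀ + Q = [1184/355 51/142; 51/142 293/142]
step 2: y = z − H·x̄ = [-445/142]
step 2: S = H·P̄·Hᵀ + R = [21957/710]
step 2: K = P̄·Hᵀ·S⁻¹ = [-2283/7319; 700/21957]
step 2: x' = x̄ + K·y = [5969/7319, 33989/21957]
step 2: P' = (I − K·H)·P̄ = [4775/14638 9759/14638; 9759/14638 89231/43914]

step 0: x' = [5/46, 36/23], P' = [15/46 16/23; 16/23 51/23]
step 1: x' = [-23/142, 211/142], P' = [119/355 493/710; 493/710 1503/710]
step 2: x' = [5969/7319, 33989/21957], P' = [4775/14638 9759/14638; 9759/14638 89231/43914]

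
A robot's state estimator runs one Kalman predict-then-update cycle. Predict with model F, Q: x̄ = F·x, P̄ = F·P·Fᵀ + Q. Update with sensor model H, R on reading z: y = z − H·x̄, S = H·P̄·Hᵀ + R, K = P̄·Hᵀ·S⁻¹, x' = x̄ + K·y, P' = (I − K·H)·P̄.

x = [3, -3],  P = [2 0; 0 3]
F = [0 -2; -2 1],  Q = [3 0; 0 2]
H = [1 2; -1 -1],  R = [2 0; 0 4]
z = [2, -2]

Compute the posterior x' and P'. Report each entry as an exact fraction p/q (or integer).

x' = [264/53, -718/371]
P' = [426/53 -234/53; -234/53 1058/371]

x̄ = F·x = [6, -9]
P̄ = F·P·Fᵀ + Q = [15 -6; -6 13]
y = z − H·x̄ = [14, -5]
S = H·P̄·Hᵀ + R = [45 -23; -23 20]
K = P̄·Hᵀ·S⁻¹ = [-21/53 -48/53; 239/371 145/371]
x' = x̄ + K·y = [264/53, -718/371]
P' = (I − K·H)·P̄ = [426/53 -234/53; -234/53 1058/371]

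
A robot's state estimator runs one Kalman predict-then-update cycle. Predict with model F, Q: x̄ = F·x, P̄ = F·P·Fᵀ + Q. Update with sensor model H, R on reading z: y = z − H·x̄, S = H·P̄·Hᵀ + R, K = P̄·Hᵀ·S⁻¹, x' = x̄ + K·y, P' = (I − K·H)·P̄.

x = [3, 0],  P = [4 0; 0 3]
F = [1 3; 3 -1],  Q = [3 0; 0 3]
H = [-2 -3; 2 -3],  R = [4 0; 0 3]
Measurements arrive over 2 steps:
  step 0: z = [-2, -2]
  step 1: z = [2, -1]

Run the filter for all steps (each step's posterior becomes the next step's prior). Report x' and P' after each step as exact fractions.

step 0: x' = [1609/41582, 73497/103955], P' = [17961/41582 855/20791; 855/20791 20118/103955]
step 1: x' = [-16183883/30702399, -1763592/10234133], P' = [4140704/10234133 405612/10234133; 405612/10234133 1934676/10234133]

step 0: x̄ = F·x = [3, 9]
step 0: P̄ = F·P·Fᵀ + Q = [34 3; 3 42]
step 0: y = z − H·x̄ = [31, 19]
step 0: S = H·P̄·Hᵀ + R = [554 242; 242 481]
step 0: K = P̄·Hᵀ·S⁻¹ = [-10263/41582 5132/20791; -17226/103955 -17268/103955]
step 0: x' = x̄ + K·y = [1609/41582, 73497/103955]
step 0: P' = (I − K·H)·P̄ = [17961/41582 855/20791; 855/20791 20118/103955]
step 1: x̄ = F·x = [449027/207910, -7227/12230]
step 1: P̄ = F·P·Fᵀ + Q = [1126959/207910 12771/12230; 12771/12230 83583/12230]
step 1: y = z − H·x̄ = [945297/207910, -1474541/207910]
step 1: S = H·P̄·Hᵀ + R = [20732959/207910 8280363/207910; 8280363/207910 15314481/207910]
step 1: K = P̄·Hᵀ·S⁻¹ = [-339223/1462019 7064572/30702399; -236259/1462019 -1664268/10234133]
step 1: x' = x̄ + K·y = [-16183883/30702399, -1763592/10234133]
step 1: P' = (I − K·H)·P̄ = [4140704/10234133 405612/10234133; 405612/10234133 1934676/10234133]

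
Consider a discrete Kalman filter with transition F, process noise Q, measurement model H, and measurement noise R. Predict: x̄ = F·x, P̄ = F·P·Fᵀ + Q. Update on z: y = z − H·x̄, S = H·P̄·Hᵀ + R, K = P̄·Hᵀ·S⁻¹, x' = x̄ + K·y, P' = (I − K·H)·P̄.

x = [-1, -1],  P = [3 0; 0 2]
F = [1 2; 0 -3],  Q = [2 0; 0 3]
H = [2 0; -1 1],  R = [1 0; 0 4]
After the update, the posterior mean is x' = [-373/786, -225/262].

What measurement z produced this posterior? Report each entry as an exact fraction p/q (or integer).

z = [-1, -1]

x̄ = F·x = [-3, 3]
P̄ = F·P·Fᵀ + Q = [13 -12; -12 21]
S = H·P̄·Hᵀ + R = [53 -50; -50 62]
K = P̄·Hᵀ·S⁻¹ = [181/393 -25/786; 27/131 183/262]
x' − x̄ = [1985/786, -1011/262] = K·y
y = (KᵀK)⁻¹·Kᵀ·(x' − x̄) = [5, -7]
z = y + H·x̄ = [5, -7] + [-6, 6] = [-1, -1]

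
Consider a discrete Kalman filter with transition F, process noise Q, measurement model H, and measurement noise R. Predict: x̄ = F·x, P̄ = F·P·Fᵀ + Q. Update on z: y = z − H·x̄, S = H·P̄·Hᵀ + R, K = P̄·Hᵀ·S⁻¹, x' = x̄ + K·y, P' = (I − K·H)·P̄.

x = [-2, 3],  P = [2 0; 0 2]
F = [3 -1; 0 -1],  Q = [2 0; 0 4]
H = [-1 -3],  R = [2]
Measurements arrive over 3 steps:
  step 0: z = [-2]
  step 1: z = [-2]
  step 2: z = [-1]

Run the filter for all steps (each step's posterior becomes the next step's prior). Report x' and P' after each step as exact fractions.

step 0: x' = [-25/9, 13/9], P' = [598/45 -38/9; -38/9 14/9]
step 1: x' = [6413/6431, 1908/6431], P' = [132772/6431 -41390/6431; -41390/6431 14260/6431]
step 2: x' = [1421927/668427, -250304/668427], P' = [14600470/668427 -4552540/668427; -4552540/668427 1560577/668427]

step 0: x̄ = F·x = [-9, -3]
step 0: P̄ = F·P·Fᵀ + Q = [22 2; 2 6]
step 0: y = z − H·x̄ = [-20]
step 0: S = H·P̄·Hᵀ + R = [90]
step 0: K = P̄·Hᵀ·S⁻¹ = [-14/45; -2/9]
step 0: x' = x̄ + K·y = [-25/9, 13/9]
step 0: P' = (I − K·H)·P̄ = [598/45 -38/9; -38/9 14/9]
step 1: x̄ = F·x = [-88/9, -13/9]
step 1: P̄ = F·P·Fᵀ + Q = [6682/45 128/9; 128/9 50/9]
step 1: y = z − H·x̄ = [-145/9]
step 1: S = H·P̄·Hᵀ + R = [12862/45]
step 1: K = P̄·Hᵀ·S⁻¹ = [-4301/6431; -695/6431]
step 1: x' = x̄ + K·y = [6413/6431, 1908/6431]
step 1: P' = (I − K·H)·P̄ = [132772/6431 -41390/6431; -41390/6431 14260/6431]
step 2: x̄ = F·x = [159/59, -1908/6431]
step 2: P̄ = F·P·Fᵀ + Q = [13490/59 1270/59; 1270/59 39984/6431]
step 2: y = z − H·x̄ = [5176/6431]
step 2: S = H·P̄·Hᵀ + R = [2673708/6431]
step 2: K = P̄·Hᵀ·S⁻¹ = [-471425/668427; -129191/1336854]
step 2: x' = x̄ + K·y = [1421927/668427, -250304/668427]
step 2: P' = (I − K·H)·P̄ = [14600470/668427 -4552540/668427; -4552540/668427 1560577/668427]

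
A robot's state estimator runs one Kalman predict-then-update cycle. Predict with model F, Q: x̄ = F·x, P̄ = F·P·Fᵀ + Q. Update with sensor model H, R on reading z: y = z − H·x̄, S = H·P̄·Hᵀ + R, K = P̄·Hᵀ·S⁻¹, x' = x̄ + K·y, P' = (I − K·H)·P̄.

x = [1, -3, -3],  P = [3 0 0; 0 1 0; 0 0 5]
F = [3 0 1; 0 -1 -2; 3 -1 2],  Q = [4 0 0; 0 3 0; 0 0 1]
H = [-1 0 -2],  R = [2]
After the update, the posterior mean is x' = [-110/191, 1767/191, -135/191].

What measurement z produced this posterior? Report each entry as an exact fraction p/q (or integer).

x̄ = F·x = [0, 9, 0]
P̄ = F·P·Fᵀ + Q = [36 -10 37; -10 24 -19; 37 -19 49]
S = H·P̄·Hᵀ + R = [382]
K = P̄·Hᵀ·S⁻¹ = [-55/191; 24/191; -135/382]
x' − x̄ = [-110/191, 48/191, -135/191] = K·y
y = (KᵀK)⁻¹·Kᵀ·(x' − x̄) = [2]
z = y + H·x̄ = [2] + [0] = [2]

z = [2]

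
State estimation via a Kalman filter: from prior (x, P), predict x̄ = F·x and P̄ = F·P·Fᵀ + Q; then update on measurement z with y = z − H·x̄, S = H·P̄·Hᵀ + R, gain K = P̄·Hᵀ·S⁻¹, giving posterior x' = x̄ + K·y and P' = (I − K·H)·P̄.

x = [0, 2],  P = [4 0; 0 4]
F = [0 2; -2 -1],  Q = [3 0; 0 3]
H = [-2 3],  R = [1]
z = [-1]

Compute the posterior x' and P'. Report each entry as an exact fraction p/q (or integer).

x̄ = F·x = [4, -2]
P̄ = F·P·Fᵀ + Q = [19 -8; -8 23]
y = z − H·x̄ = [13]
S = H·P̄·Hᵀ + R = [380]
K = P̄·Hᵀ·S⁻¹ = [-31/190; 17/76]
x' = x̄ + K·y = [357/190, 69/76]
P' = (I − K·H)·P̄ = [844/95 223/38; 223/38 303/76]

x' = [357/190, 69/76]
P' = [844/95 223/38; 223/38 303/76]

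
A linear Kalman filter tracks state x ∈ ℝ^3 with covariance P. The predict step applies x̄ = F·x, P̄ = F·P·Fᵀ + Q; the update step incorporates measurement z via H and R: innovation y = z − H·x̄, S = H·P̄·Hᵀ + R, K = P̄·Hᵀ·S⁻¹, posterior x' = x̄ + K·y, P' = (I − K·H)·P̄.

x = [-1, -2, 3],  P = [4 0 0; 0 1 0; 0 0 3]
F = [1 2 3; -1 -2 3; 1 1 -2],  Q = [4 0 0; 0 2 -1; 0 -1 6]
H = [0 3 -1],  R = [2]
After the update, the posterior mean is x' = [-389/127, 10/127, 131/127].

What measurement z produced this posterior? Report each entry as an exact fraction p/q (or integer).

x̄ = F·x = [4, 14, -9]
P̄ = F·P·Fᵀ + Q = [39 19 -12; 19 37 -25; -12 -25 23]
S = H·P̄·Hᵀ + R = [508]
K = P̄·Hᵀ·S⁻¹ = [69/508; 34/127; -49/254]
x' − x̄ = [-897/127, -1768/127, 1274/127] = K·y
y = (KᵀK)⁻¹·Kᵀ·(x' − x̄) = [-52]
z = y + H·x̄ = [-52] + [51] = [-1]

z = [-1]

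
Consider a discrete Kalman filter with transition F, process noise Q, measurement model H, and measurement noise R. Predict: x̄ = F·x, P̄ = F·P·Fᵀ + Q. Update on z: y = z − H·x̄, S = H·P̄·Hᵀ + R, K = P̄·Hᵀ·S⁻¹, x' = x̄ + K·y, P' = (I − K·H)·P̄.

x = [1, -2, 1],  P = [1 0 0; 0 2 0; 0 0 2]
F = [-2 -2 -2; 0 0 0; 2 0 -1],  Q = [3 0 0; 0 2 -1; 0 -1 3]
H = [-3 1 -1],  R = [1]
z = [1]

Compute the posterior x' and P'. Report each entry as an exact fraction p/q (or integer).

x' = [-138/221, 6/221, 201/221]
P' = [322/221 207/221 -690/221; 207/221 433/221 -191/221; -690/221 -191/221 1889/221]

x̄ = F·x = [0, 0, 1]
P̄ = F·P·Fᵀ + Q = [23 0 0; 0 2 -1; 0 -1 9]
y = z − H·x̄ = [2]
S = H·P̄·Hᵀ + R = [221]
K = P̄·Hᵀ·S⁻¹ = [-69/221; 3/221; -10/221]
x' = x̄ + K·y = [-138/221, 6/221, 201/221]
P' = (I − K·H)·P̄ = [322/221 207/221 -690/221; 207/221 433/221 -191/221; -690/221 -191/221 1889/221]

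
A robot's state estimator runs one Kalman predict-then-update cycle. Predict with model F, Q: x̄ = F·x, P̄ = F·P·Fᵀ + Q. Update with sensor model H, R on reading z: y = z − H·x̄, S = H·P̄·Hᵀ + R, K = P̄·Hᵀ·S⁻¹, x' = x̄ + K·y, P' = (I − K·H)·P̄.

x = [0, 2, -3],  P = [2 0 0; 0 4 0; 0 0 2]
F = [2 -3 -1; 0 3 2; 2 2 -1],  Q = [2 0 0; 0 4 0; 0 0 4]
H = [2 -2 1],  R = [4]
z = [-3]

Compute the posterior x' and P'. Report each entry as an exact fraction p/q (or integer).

x̄ = F·x = [-3, 0, 7]
P̄ = F·P·Fᵀ + Q = [48 -40 -14; -40 48 20; -14 20 30]
y = z − H·x̄ = [-4]
S = H·P̄·Hᵀ + R = [602]
K = P̄·Hᵀ·S⁻¹ = [81/301; -78/301; -19/301]
x' = x̄ + K·y = [-1227/301, 312/301, 2183/301]
P' = (I − K·H)·P̄ = [1326/301 596/301 -1136/301; 596/301 2280/301 3056/301; -1136/301 3056/301 8308/301]

x' = [-1227/301, 312/301, 2183/301]
P' = [1326/301 596/301 -1136/301; 596/301 2280/301 3056/301; -1136/301 3056/301 8308/301]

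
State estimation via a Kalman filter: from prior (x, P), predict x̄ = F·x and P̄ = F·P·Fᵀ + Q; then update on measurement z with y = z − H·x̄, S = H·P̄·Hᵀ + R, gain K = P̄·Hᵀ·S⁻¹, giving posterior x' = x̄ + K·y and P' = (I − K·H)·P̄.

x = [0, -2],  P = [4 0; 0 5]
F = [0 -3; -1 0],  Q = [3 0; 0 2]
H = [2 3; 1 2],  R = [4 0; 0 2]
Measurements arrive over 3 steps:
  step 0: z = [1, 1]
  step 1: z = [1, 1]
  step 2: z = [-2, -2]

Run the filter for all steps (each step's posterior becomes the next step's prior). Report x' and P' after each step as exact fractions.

step 0: x' = [342/269, -87/269], P' = [2544/269 -1440/269; -1440/269 876/269]
step 1: x' = [3303/6863, 1897/34315], P' = [109626/6863 -63852/6863; -63852/6863 193516/34315]
step 2: x' = [2970501/2872231, -4053161/2872231], P' = [58265094/2872231 -34019040/2872231; -34019040/2872231 20495608/2872231]

step 0: x̄ = F·x = [6, 0]
step 0: P̄ = F·P·Fᵀ + Q = [48 0; 0 6]
step 0: y = z − H·x̄ = [-11, -5]
step 0: S = H·P̄·Hᵀ + R = [250 132; 132 74]
step 0: K = P̄·Hᵀ·S⁻¹ = [192/269 -168/269; -63/269 156/269]
step 0: x' = x̄ + K·y = [342/269, -87/269]
step 0: P' = (I − K·H)·P̄ = [2544/269 -1440/269; -1440/269 876/269]
step 1: x̄ = F·x = [261/269, -342/269]
step 1: P̄ = F·P·Fᵀ + Q = [8691/269 -4320/269; -4320/269 3082/269]
step 1: y = z − H·x̄ = [773/269, 692/269]
step 1: S = H·P̄·Hᵀ + R = [11738/269 5634/269; 5634/269 4277/269]
step 1: K = P̄·Hᵀ·S⁻¹ = [6924/6863 -9039/6863; -14493/34315 33886/34315]
step 1: x' = x̄ + K·y = [3303/6863, 1897/34315]
step 1: P' = (I − K·H)·P̄ = [109626/6863 -63852/6863; -63852/6863 193516/34315]
step 2: x̄ = F·x = [-5691/34315, -3303/6863]
step 2: P̄ = F·P·Fᵀ + Q = [1844589/34315 -191556/6863; -191556/6863 123352/6863]
step 2: y = z − H·x̄ = [-7703/34315, -29909/34315]
step 2: S = H·P̄·Hᵀ + R = [1573096/34315 685278/34315; 685278/34315 549139/34315]
step 2: K = P̄·Hᵀ·S⁻¹ = [3618267/2872231 -4886493/2872231; -1637814/2872231 3486088/2872231]
step 2: x' = x̄ + K·y = [2970501/2872231, -4053161/2872231]
step 2: P' = (I − K·H)·P̄ = [58265094/2872231 -34019040/2872231; -34019040/2872231 20495608/2872231]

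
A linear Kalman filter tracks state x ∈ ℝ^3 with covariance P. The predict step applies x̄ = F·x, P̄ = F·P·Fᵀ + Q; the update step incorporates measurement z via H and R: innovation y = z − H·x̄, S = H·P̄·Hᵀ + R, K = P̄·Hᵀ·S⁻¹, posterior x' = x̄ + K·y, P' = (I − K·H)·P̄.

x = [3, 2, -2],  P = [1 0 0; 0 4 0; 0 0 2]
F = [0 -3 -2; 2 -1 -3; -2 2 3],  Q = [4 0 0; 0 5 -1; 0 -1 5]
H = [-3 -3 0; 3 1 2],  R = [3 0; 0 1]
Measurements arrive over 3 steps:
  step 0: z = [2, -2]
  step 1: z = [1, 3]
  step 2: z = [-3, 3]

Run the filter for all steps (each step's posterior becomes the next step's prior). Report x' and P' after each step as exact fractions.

step 0: x' = [-65098/29261, 48902/29261, 40244/29261], P' = [82032/29261 -79056/29261 -79980/29261; -79056/29261 85759/29261 72233/29261; -79980/29261 72233/29261 87499/29261]
step 1: x' = [527281720/1389367673, -1007443678/1389367673, 1780582914/1389367673], P' = [2580729951/1389367673 -2416626596/1389367673 -2559982295/1389367673; -2416626596/1389367673 2713764677/1389367673 2168514011/1389367673; -2559982295/1389367673 2168514011/1389367673 2991195128/1389367673]
step 2: x' = [12540293563004/8913009585553, -18217891554868/44565047927765, -18461394990176/44565047927765], P' = [16463308918729/8913009585553 -15423635020976/8913009585553 -16321381010413/8913009585553; -15423635020976/8913009585553 86706531522732/44565047927765 69120682630054/44565047927765; -16321381010413/8913009585553 69120682630054/44565047927765 95391126426773/44565047927765]

step 0: x̄ = F·x = [-2, 10, -8]
step 0: P̄ = F·P·Fᵀ + Q = [48 24 -36; 24 31 -31; -36 -31 43]
step 0: y = z − H·x̄ = [26, 10]
step 0: S = H·P̄·Hᵀ + R = [1146 -411; -411 224]
step 0: K = P̄·Hᵀ·S⁻¹ = [-2976/29261 7080/29261; -6703/29261 -6943/29261; 7747/29261 7291/29261]
step 0: x' = x̄ + K·y = [-65098/29261, 48902/29261, 40244/29261]
step 0: P' = (I − K·H)·P̄ = [82032/29261 -79056/29261 -79980/29261; -79056/29261 85759/29261 72233/29261; -79980/29261 72233/29261 87499/29261]
step 1: x̄ = F·x = [-227194/29261, -299830/29261, 348732/29261]
step 1: P̄ = F·P·Fᵀ + Q = [2105667/29261 2371090/29261 -2772833/29261; 2371090/29261 3057065/29261 -3400591/29261; -2772833/29261 -3400591/29261 4063964/29261]
step 1: y = z − H·x̄ = [-1551811/29261, 371731/29261]
step 1: S = H·P̄·Hᵀ + R = [89231991/29261 -19534734/29261; -19534734/29261 5643365/29261]
step 1: K = P̄·Hᵀ·S⁻¹ = [-164103355/1389367673 205598667/1389367673; -297138081/1389367673 -199087089/1389367673; 391468284/1389367673 470957382/1389367673]
step 1: x' = x̄ + K·y = [527281720/1389367673, -1007443678/1389367673, 1780582914/1389367673]
step 1: P' = (I − K·H)·P̄ = [2580729951/1389367673 -2416626596/1389367673 -2559982295/1389367673; -2416626596/1389367673 2713764677/1389367673 2168514011/1389367673; -2559982295/1389367673 2168514011/1389367673 2991195128/1389367673]
step 2: x̄ = F·x = [-538834794/1389367673, -3279741624/1389367673, 2272297946/1389367673]
step 2: P̄ = F·P·Fᵀ + Q = [67968301429/1389367673 74681807676/1389367673 -87160129729/1389367673; 74681807676/1389367673 100301656988/1389367673 -108796746198/1389367673; -87160129729/1389367673 -108796746198/1389367673 131120541469/1389367673]
step 2: y = z − H·x̄ = [-15623832273/1389367673, 4519753133/1389367673]
step 2: S = H·P̄·Hᵀ + R = [2862870266940/1389367673 -633060120375/1389367673; -633060120375/1389367673 204870207914/1389367673]
step 2: K = P̄·Hᵀ·S⁻¹ = [-1039673897753/8913009585553 1323529714385/8913009585553; -9588356417852/44565047927765 -1281325706360/8913009585553; 12486222422011/44565047927765 3016444065481/8913009585553]
step 2: x' = x̄ + K·y = [12540293563004/8913009585553, -18217891554868/44565047927765, -18461394990176/44565047927765]
step 2: P' = (I − K·H)·P̄ = [16463308918729/8913009585553 -15423635020976/8913009585553 -16321381010413/8913009585553; -15423635020976/8913009585553 86706531522732/44565047927765 69120682630054/44565047927765; -16321381010413/8913009585553 69120682630054/44565047927765 95391126426773/44565047927765]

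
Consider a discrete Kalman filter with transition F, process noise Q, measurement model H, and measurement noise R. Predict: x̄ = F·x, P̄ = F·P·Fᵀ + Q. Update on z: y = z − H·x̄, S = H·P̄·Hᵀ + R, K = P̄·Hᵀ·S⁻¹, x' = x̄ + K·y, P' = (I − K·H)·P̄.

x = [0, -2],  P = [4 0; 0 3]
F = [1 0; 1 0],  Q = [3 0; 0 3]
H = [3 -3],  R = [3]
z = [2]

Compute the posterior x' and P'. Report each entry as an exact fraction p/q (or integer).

x̄ = F·x = [0, 0]
P̄ = F·P·Fᵀ + Q = [7 4; 4 7]
y = z − H·x̄ = [2]
S = H·P̄·Hᵀ + R = [57]
K = P̄·Hᵀ·S⁻¹ = [3/19; -3/19]
x' = x̄ + K·y = [6/19, -6/19]
P' = (I − K·H)·P̄ = [106/19 103/19; 103/19 106/19]

x' = [6/19, -6/19]
P' = [106/19 103/19; 103/19 106/19]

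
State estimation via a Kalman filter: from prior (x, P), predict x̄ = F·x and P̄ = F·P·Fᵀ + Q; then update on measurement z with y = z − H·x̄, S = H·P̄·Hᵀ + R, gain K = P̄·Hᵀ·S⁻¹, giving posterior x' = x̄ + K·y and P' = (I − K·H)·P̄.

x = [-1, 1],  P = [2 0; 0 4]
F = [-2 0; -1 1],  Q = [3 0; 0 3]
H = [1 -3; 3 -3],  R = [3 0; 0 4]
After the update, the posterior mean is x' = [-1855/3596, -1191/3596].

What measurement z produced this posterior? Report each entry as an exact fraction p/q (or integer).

x̄ = F·x = [2, 2]
P̄ = F·P·Fᵀ + Q = [11 4; 4 9]
S = H·P̄·Hᵀ + R = [71 66; 66 112]
K = P̄·Hᵀ·S⁻¹ = [-749/1798 1557/3596; -793/1798 453/3596]
x' − x̄ = [-9047/3596, -8383/3596] = K·y
y = (KᵀK)⁻¹·Kᵀ·(x' − x̄) = [5, -1]
z = y + H·x̄ = [5, -1] + [-4, 0] = [1, -1]

z = [1, -1]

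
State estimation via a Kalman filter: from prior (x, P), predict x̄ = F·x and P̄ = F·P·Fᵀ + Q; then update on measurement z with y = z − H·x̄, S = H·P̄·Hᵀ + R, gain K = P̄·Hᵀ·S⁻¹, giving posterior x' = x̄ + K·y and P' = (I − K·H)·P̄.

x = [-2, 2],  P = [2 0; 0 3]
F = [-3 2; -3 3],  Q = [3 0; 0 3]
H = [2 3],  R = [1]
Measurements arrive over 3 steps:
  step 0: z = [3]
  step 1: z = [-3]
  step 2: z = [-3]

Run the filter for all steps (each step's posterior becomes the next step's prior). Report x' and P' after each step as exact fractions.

step 0: x̄ = F·x = [10, 12]
step 0: P̄ = F·P·Fᵀ + Q = [33 36; 36 48]
step 0: y = z − H·x̄ = [-53]
step 0: S = H·P̄·Hᵀ + R = [997]
step 0: K = P̄·Hᵀ·S⁻¹ = [174/997; 216/997]
step 0: x' = x̄ + K·y = [748/997, 516/997]
step 0: P' = (I − K·H)·P̄ = [2625/997 -1692/997; -1692/997 1200/997]
step 1: x̄ = F·x = [-1212/997, -696/997]
step 1: P̄ = F·P·Fᵀ + Q = [51720/997 56205/997; 56205/997 67872/997]
step 1: y = z − H·x̄ = [1521/997]
step 1: S = H·P̄·Hᵀ + R = [1493185/997]
step 1: K = P̄·Hᵀ·S⁻¹ = [54411/298637; 316026/1493185]
step 1: x' = x̄ + K·y = [-280029/298637, -560262/1493185]
step 1: P' = (I − K·H)·P̄ = [644655/298637 -411633/298637; -411633/298637 1477452/1493185]
step 2: x̄ = F·x = [3079911/1493185, 2519649/1493185]
step 2: P̄ = F·P·Fᵀ + Q = [64096818/1493185 68746662/1493185; 68746662/1493185 83833068/1493185]
step 2: y = z − H·x̄ = [-18198324/1493185]
step 2: S = H·P̄·Hᵀ + R = [1837338013/1493185]
step 2: K = P̄·Hᵀ·S⁻¹ = [334433622/1837338013; 388992528/1837338013]
step 2: x' = x̄ + K·y = [-286162701/1837338013, -1640496771/1837338013]
step 2: P' = (I − K·H)·P̄ = [3965799750/1837338013 -2532388626/1837338013; -2532388626/1837338013 1817923260/1837338013]

step 0: x' = [748/997, 516/997], P' = [2625/997 -1692/997; -1692/997 1200/997]
step 1: x' = [-280029/298637, -560262/1493185], P' = [644655/298637 -411633/298637; -411633/298637 1477452/1493185]
step 2: x' = [-286162701/1837338013, -1640496771/1837338013], P' = [3965799750/1837338013 -2532388626/1837338013; -2532388626/1837338013 1817923260/1837338013]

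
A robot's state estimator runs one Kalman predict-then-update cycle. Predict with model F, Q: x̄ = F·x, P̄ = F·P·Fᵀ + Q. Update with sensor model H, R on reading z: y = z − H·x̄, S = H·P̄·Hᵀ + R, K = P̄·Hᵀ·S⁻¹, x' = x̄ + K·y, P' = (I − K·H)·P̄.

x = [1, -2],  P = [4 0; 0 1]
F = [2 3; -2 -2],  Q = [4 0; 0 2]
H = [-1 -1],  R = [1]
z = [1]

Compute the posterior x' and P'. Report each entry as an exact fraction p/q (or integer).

x' = [-25/8, 2]
P' = [183/8 -22; -22 22]

x̄ = F·x = [-4, 2]
P̄ = F·P·Fᵀ + Q = [29 -22; -22 22]
y = z − H·x̄ = [-1]
S = H·P̄·Hᵀ + R = [8]
K = P̄·Hᵀ·S⁻¹ = [-7/8; 0]
x' = x̄ + K·y = [-25/8, 2]
P' = (I − K·H)·P̄ = [183/8 -22; -22 22]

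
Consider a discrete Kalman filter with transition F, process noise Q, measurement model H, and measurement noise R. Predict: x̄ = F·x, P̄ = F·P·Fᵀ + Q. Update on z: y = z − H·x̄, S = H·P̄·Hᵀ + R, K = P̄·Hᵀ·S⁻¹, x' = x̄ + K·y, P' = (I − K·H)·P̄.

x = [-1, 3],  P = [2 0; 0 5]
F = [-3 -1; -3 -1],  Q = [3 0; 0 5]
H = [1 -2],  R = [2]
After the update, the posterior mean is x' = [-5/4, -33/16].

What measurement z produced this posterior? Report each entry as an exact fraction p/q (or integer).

x̄ = F·x = [0, 0]
P̄ = F·P·Fᵀ + Q = [26 23; 23 28]
S = H·P̄·Hᵀ + R = [48]
K = P̄·Hᵀ·S⁻¹ = [-5/12; -11/16]
x' − x̄ = [-5/4, -33/16] = K·y
y = (KᵀK)⁻¹·Kᵀ·(x' − x̄) = [3]
z = y + H·x̄ = [3] + [0] = [3]

z = [3]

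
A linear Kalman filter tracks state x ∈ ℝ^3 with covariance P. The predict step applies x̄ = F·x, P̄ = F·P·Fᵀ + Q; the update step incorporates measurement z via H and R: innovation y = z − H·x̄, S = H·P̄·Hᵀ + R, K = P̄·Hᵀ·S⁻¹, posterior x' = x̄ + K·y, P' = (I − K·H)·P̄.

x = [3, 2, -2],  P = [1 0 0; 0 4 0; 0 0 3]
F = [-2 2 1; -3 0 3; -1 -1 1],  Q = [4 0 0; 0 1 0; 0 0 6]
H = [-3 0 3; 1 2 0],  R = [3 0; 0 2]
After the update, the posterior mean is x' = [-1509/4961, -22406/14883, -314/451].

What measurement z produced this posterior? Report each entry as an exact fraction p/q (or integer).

z = [-1, -3]

x̄ = F·x = [-4, -15, -7]
P̄ = F·P·Fᵀ + Q = [27 15 -3; 15 37 12; -3 12 14]
S = H·P̄·Hᵀ + R = [426 -108; -108 237]
K = P̄·Hᵀ·S⁻¹ = [-843/4961 809/4961; 831/9922 6157/14883; 145/902 73/451]
x' − x̄ = [18335/4961, 200839/14883, 2843/451] = K·y
y = (KᵀK)⁻¹·Kᵀ·(x' − x̄) = [8, 31]
z = y + H·x̄ = [8, 31] + [-9, -34] = [-1, -3]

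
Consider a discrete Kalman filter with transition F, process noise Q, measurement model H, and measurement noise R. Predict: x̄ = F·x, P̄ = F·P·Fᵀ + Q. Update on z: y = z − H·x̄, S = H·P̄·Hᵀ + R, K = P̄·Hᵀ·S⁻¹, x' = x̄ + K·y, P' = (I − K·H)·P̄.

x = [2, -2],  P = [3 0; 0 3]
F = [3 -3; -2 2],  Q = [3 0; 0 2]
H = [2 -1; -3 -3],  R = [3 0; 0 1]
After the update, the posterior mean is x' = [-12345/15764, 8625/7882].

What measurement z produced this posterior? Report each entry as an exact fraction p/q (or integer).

z = [-3, -1]

x̄ = F·x = [12, -8]
P̄ = F·P·Fᵀ + Q = [57 -36; -36 26]
S = H·P̄·Hᵀ + R = [401 -156; -156 100]
K = P̄·Hᵀ·S⁻¹ = [1293/3941 -1863/15764; -1280/3941 -1629/7882]
x' − x̄ = [-201513/15764, 71681/7882] = K·y
y = (KᵀK)⁻¹·Kᵀ·(x' − x̄) = [-35, 11]
z = y + H·x̄ = [-35, 11] + [32, -12] = [-3, -1]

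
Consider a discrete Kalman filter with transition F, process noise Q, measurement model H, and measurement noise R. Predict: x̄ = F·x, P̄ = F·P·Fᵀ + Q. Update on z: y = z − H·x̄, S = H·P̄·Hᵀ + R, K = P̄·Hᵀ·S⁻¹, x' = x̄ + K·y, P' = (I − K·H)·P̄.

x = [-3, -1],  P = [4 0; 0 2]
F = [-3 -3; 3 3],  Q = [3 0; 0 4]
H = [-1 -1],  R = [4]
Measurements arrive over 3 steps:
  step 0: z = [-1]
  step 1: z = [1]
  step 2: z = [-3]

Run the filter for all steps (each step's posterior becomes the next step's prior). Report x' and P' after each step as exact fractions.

step 0: x̄ = F·x = [12, -12]
step 0: P̄ = F·P·Fᵀ + Q = [57 -54; -54 58]
step 0: y = z − H·x̄ = [-1]
step 0: S = H·P̄·Hᵀ + R = [11]
step 0: K = P̄·Hᵀ·S⁻¹ = [-3/11; -4/11]
step 0: x' = x̄ + K·y = [135/11, -128/11]
step 0: P' = (I − K·H)·P̄ = [618/11 -606/11; -606/11 622/11]
step 1: x̄ = F·x = [-21/11, 21/11]
step 1: P̄ = F·P·Fᵀ + Q = [285/11 -252/11; -252/11 296/11]
step 1: y = z − H·x̄ = [1]
step 1: S = H·P̄·Hᵀ + R = [11]
step 1: K = P̄·Hᵀ·S⁻¹ = [-3/11; -4/11]
step 1: x' = x̄ + K·y = [-24/11, 17/11]
step 1: P' = (I − K·H)·P̄ = [276/11 -24; -24 280/11]
step 2: x̄ = F·x = [21/11, -21/11]
step 2: P̄ = F·P·Fᵀ + Q = [285/11 -252/11; -252/11 296/11]
step 2: y = z − H·x̄ = [-3]
step 2: S = H·P̄·Hᵀ + R = [11]
step 2: K = P̄·Hᵀ·S⁻¹ = [-3/11; -4/11]
step 2: x' = x̄ + K·y = [30/11, -9/11]
step 2: P' = (I − K·H)·P̄ = [276/11 -24; -24 280/11]

step 0: x' = [135/11, -128/11], P' = [618/11 -606/11; -606/11 622/11]
step 1: x' = [-24/11, 17/11], P' = [276/11 -24; -24 280/11]
step 2: x' = [30/11, -9/11], P' = [276/11 -24; -24 280/11]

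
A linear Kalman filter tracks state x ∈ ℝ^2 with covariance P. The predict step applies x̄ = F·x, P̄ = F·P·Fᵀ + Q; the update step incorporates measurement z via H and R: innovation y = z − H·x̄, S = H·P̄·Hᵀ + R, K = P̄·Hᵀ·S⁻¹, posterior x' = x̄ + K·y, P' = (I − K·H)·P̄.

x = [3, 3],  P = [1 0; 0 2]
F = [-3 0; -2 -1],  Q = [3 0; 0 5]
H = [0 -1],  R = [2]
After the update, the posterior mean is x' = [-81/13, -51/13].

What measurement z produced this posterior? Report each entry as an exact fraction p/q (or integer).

x̄ = F·x = [-9, -9]
P̄ = F·P·Fᵀ + Q = [12 6; 6 11]
S = H·P̄·Hᵀ + R = [13]
K = P̄·Hᵀ·S⁻¹ = [-6/13; -11/13]
x' − x̄ = [36/13, 66/13] = K·y
y = (KᵀK)⁻¹·Kᵀ·(x' − x̄) = [-6]
z = y + H·x̄ = [-6] + [9] = [3]

z = [3]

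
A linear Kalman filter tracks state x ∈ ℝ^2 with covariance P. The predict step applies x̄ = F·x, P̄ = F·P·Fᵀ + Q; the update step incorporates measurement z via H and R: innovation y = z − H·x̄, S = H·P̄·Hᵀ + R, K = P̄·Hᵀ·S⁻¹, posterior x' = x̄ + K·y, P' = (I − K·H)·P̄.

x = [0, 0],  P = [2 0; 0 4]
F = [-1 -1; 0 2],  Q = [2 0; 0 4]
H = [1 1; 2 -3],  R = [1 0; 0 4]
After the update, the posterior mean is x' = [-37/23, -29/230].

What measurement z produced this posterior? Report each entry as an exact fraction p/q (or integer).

z = [-2, -3]

x̄ = F·x = [0, 0]
P̄ = F·P·Fᵀ + Q = [8 -8; -8 20]
S = H·P̄·Hᵀ + R = [13 -36; -36 312]
K = P̄·Hᵀ·S⁻¹ = [12/23 13/69; 42/115 -139/690]
x' − x̄ = [-37/23, -29/230] = K·y
y = (KᵀK)⁻¹·Kᵀ·(x' − x̄) = [-2, -3]
z = y + H·x̄ = [-2, -3] + [0, 0] = [-2, -3]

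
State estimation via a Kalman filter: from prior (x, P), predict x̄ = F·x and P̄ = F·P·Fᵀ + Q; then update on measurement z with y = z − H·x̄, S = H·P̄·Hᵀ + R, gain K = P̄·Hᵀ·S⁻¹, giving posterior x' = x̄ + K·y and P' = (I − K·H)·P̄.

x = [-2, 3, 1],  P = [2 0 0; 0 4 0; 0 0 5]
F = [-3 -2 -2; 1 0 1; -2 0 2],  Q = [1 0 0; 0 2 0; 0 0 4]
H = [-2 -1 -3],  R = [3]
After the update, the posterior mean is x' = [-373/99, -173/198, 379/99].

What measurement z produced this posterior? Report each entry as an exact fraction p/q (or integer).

x̄ = F·x = [-2, -1, 6]
P̄ = F·P·Fᵀ + Q = [55 -16 -8; -16 9 6; -8 6 32]
S = H·P̄·Hᵀ + R = [396]
K = P̄·Hᵀ·S⁻¹ = [-35/198; 5/396; -43/198]
x' − x̄ = [-175/99, 25/198, -215/99] = K·y
y = (KᵀK)⁻¹·Kᵀ·(x' − x̄) = [10]
z = y + H·x̄ = [10] + [-13] = [-3]

z = [-3]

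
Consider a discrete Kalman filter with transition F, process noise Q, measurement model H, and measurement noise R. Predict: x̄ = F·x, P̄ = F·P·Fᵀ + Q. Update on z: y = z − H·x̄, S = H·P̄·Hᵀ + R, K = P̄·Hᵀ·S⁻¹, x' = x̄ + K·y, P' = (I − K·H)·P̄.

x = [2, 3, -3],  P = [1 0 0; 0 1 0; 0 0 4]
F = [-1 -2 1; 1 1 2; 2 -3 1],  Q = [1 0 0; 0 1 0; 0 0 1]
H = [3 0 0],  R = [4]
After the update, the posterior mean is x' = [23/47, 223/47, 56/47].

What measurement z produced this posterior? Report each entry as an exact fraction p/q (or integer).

z = [3]

x̄ = F·x = [-11, -1, -8]
P̄ = F·P·Fᵀ + Q = [10 5 8; 5 19 7; 8 7 18]
S = H·P̄·Hᵀ + R = [94]
K = P̄·Hᵀ·S⁻¹ = [15/47; 15/94; 12/47]
x' − x̄ = [540/47, 270/47, 432/47] = K·y
y = (KᵀK)⁻¹·Kᵀ·(x' − x̄) = [36]
z = y + H·x̄ = [36] + [-33] = [3]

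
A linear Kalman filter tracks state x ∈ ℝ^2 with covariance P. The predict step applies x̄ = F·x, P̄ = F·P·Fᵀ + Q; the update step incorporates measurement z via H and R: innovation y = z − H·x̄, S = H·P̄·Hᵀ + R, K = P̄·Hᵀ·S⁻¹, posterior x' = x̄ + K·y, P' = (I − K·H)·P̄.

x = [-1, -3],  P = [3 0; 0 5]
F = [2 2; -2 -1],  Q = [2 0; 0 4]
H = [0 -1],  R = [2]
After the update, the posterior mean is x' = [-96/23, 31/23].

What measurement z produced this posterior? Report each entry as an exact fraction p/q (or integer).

x̄ = F·x = [-8, 5]
P̄ = F·P·Fᵀ + Q = [34 -22; -22 21]
S = H·P̄·Hᵀ + R = [23]
K = P̄·Hᵀ·S⁻¹ = [22/23; -21/23]
x' − x̄ = [88/23, -84/23] = K·y
y = (KᵀK)⁻¹·Kᵀ·(x' − x̄) = [4]
z = y + H·x̄ = [4] + [-5] = [-1]

z = [-1]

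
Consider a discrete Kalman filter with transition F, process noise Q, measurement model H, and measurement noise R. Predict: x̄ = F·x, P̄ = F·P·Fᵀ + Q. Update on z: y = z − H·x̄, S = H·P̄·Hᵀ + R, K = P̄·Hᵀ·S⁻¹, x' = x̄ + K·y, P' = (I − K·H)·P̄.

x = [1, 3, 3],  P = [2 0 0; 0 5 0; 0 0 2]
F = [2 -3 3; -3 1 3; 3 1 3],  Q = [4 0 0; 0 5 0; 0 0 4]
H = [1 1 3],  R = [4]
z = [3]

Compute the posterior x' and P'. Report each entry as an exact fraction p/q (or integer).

x' = [-4619/632, 733/158, 1265/632]
P' = [35079/632 -2865/158 -7725/632; -2865/158 3296/79 -1225/158; -7725/632 -1225/158 4415/632]

x̄ = F·x = [2, 9, 15]
P̄ = F·P·Fᵀ + Q = [75 -9 15; -9 46 5; 15 5 45]
y = z − H·x̄ = [-53]
S = H·P̄·Hᵀ + R = [632]
K = P̄·Hᵀ·S⁻¹ = [111/632; 13/158; 155/632]
x' = x̄ + K·y = [-4619/632, 733/158, 1265/632]
P' = (I − K·H)·P̄ = [35079/632 -2865/158 -7725/632; -2865/158 3296/79 -1225/158; -7725/632 -1225/158 4415/632]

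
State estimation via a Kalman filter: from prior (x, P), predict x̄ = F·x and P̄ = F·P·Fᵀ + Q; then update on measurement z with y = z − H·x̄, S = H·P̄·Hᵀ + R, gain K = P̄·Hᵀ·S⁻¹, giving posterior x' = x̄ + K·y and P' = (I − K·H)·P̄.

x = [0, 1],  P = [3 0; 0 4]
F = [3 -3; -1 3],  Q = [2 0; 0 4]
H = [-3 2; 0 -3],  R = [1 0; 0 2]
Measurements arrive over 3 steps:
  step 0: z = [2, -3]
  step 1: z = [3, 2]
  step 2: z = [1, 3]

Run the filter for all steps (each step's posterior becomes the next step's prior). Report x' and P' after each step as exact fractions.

step 0: x̄ = F·x = [-3, 3]
step 0: P̄ = F·P·Fᵀ + Q = [65 -45; -45 43]
step 0: y = z − H·x̄ = [-13, 6]
step 0: S = H·P̄·Hᵀ + R = [1298 -663; -663 389]
step 0: K = P̄·Hᵀ·S⁻¹ = [-21360/65353 -13725/65353; 442/65353 -20919/65353]
step 0: x' = x̄ + K·y = [-729/65353, 64799/65353]
step 0: P' = (I − K·H)·P̄ = [13220/65353 9150/65353; 9150/65353 13946/65353]
step 1: x̄ = F·x = [-196584/65353, 195126/65353]
step 1: P̄ = F·P·Fᵀ + Q = [210500/65353 -55374/65353; -55374/65353 345246/65353]
step 1: y = z − H·x̄ = [-783945/65353, 716084/65353]
step 1: S = H·P̄·Hᵀ + R = [4005325/65353 -2569842/65353; -2569842/65353 3237920/65353]
step 1: K = P̄·Hᵀ·S⁻¹ = [-7560603/24347903 -9502911/48695806; 428307/24347903 -14896827/48695806]
step 1: x' = x̄ + K·y = [-34608243/24347903, -14055207/24347903]
step 1: P' = (I − K·H)·P̄ = [4631959/24347903 3167637/24347903; 3167637/24347903 4965609/24347903]
step 2: x̄ = F·x = [-61659108/24347903, -7557378/24347903]
step 2: P̄ = F·P·Fᵀ + Q = [78056452/24347903 -20574714/24347903; -20574714/24347903 127708230/24347903]
step 2: y = z − H·x̄ = [-145514665/24347903, 50371575/24347903]
step 2: S = H·P̄·Hᵀ + R = [1484585459/24347903 -951421806/24347903; -951421806/24347903 1198069876/24347903]
step 2: K = P̄·Hᵀ·S⁻¹ = [-2783868561/8968263754 -44271099/227044652; 2007219/113522326 -69417477/227044652]
step 2: x' = x̄ + K·y = [-19382912703/17936527508, -238077567/227044652]
step 2: P' = (I − K·H)·P̄ = [1705159925/8968263754 14757033/113522326; 14757033/113522326 23139159/113522326]

step 0: x' = [-729/65353, 64799/65353], P' = [13220/65353 9150/65353; 9150/65353 13946/65353]
step 1: x' = [-34608243/24347903, -14055207/24347903], P' = [4631959/24347903 3167637/24347903; 3167637/24347903 4965609/24347903]
step 2: x' = [-19382912703/17936527508, -238077567/227044652], P' = [1705159925/8968263754 14757033/113522326; 14757033/113522326 23139159/113522326]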